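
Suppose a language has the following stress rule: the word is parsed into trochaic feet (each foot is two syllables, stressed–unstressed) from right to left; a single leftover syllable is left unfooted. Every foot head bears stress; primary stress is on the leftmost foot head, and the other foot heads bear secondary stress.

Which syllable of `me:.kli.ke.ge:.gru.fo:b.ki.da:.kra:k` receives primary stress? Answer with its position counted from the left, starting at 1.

Parse right to left into trochaic (ˈσσ) feet: me: (ˈkli.ke) (ˈge:.gru) (ˈfo:b.ki) (ˈda:.kra:k). Syllable 1 is left unfooted.
Foot heads (stressed positions): 2, 4, 6, 8.
End Rule Leftmost: primary stress on the leftmost head = syllable 2.
Primary stress: syllable 2 → me:.ˈkli.ke.ge:.gru.fo:b.ki.da:.kra:k.

2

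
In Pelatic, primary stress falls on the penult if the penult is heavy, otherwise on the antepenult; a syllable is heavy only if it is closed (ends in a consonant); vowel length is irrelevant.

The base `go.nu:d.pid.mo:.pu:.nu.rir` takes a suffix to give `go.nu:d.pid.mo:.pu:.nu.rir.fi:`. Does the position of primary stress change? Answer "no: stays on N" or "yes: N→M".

Base `go.nu:d.pid.mo:.pu:.nu.rir` (7 syllables):
  Weights: 5 pu: L, 6 nu L, 7 rir H.
  The penult (syllable 6, nu) is light, so stress falls on the antepenult (syllable 5, pu:).
  → primary stress on syllable 5.
Suffixed `go.nu:d.pid.mo:.pu:.nu.rir.fi:` (8 syllables):
  Weights: 6 nu L, 7 rir H, 8 fi: L.
  The penult (syllable 7, rir) is heavy, so it takes stress.
  → primary stress on syllable 7.

yes: 5→7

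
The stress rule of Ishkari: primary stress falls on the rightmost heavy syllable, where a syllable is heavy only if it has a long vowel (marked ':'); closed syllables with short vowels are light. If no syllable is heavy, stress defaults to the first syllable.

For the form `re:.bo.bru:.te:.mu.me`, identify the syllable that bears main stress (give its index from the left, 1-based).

4

Weights: 1 re: H, 2 bo L, 3 bru: H, 4 te: H, 5 mu L, 6 me L.
Heavy syllables in the domain: 1, 3, 4. The rightmost is syllable 4 (te:).
Primary stress: syllable 4 → re:.bo.bru:.ˈte:.mu.me.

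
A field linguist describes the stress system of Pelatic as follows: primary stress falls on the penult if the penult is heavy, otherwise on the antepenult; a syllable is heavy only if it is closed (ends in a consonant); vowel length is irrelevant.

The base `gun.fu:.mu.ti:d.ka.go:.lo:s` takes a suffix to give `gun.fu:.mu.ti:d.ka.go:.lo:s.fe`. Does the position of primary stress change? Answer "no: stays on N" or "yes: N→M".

Base `gun.fu:.mu.ti:d.ka.go:.lo:s` (7 syllables):
  Weights: 5 ka L, 6 go: L, 7 lo:s H.
  The penult (syllable 6, go:) is light, so stress falls on the antepenult (syllable 5, ka).
  → primary stress on syllable 5.
Suffixed `gun.fu:.mu.ti:d.ka.go:.lo:s.fe` (8 syllables):
  Weights: 6 go: L, 7 lo:s H, 8 fe L.
  The penult (syllable 7, lo:s) is heavy, so it takes stress.
  → primary stress on syllable 7.

yes: 5→7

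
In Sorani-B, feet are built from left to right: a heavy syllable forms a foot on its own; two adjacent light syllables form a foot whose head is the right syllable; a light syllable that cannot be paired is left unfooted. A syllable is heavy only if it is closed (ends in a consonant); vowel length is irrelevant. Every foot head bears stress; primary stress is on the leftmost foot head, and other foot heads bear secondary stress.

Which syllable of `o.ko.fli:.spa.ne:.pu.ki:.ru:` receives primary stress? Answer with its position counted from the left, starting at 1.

2

Weights: 1 o L, 2 ko L, 3 fli: L, 4 spa L, 5 ne: L, 6 pu L, 7 ki: L, 8 ru: L.
Parse left to right (heavy = foot alone; LL = one foot; stranded L unfooted): (o.ˈko) (fli:.ˈspa) (ne:.ˈpu) (ki:.ˈru:).
Foot heads: 2, 4, 6, 8.
Primary stress on the leftmost head = syllable 2.
Primary stress: syllable 2 → o.ˈko.fli:.spa.ne:.pu.ki:.ru:.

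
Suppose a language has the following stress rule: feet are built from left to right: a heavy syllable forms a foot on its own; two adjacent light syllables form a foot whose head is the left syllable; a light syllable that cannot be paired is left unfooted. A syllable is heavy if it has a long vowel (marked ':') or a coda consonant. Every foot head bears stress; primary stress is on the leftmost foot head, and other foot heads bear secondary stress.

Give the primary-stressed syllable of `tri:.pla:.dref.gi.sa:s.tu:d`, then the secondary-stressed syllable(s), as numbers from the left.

primary 1, secondary 2, 3, 5, 6

Weights: 1 tri: H, 2 pla: H, 3 dref H, 4 gi L, 5 sa:s H, 6 tu:d H.
Parse left to right (heavy = foot alone; LL = one foot; stranded L unfooted): (ˈtri:) (ˈpla:) (ˈdref) gi (ˈsa:s) (ˈtu:d).
Foot heads: 1, 2, 3, 5, 6.
Primary stress on the leftmost head = syllable 1.
Secondary stress on 2, 3, 5, 6: ˈtri:.ˌpla:.ˌdref.gi.ˌsa:s.ˌtu:d.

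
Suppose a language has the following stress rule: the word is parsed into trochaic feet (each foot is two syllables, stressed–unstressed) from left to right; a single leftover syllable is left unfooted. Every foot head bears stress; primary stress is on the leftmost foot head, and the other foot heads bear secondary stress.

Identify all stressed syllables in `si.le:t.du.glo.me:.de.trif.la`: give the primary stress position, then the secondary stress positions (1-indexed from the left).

primary 1, secondary 3, 5, 7

Parse left to right into trochaic (ˈσσ) feet: (ˈsi.le:t) (ˈdu.glo) (ˈme:.de) (ˈtrif.la).
Foot heads (stressed positions): 1, 3, 5, 7.
End Rule Leftmost: primary stress on the leftmost head = syllable 1.
Secondary stress on 3, 5, 7: ˈsi.le:t.ˌdu.glo.ˌme:.de.ˌtrif.la.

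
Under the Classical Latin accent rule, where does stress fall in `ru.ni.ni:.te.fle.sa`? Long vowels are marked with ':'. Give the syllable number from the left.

Classical Latin: stress the penult if heavy (long vowel or closed), else the antepenult.
Weights: 4 te L, 5 fle L, 6 sa L.
The penult (syllable 5, fle) is light, so stress falls on the antepenult (syllable 4, te).
Stress on syllable 4: ru.ni.ni:.ˈte.fle.sa.

4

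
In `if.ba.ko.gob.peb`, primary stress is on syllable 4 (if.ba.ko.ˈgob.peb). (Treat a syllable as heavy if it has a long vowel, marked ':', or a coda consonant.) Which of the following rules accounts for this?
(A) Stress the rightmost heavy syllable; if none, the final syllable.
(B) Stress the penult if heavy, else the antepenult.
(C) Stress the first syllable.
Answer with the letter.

Rule A → syllable 5 (observed: 4).
Rule B → syllable 4 ✓.
Rule C → syllable 1 (observed: 4).

B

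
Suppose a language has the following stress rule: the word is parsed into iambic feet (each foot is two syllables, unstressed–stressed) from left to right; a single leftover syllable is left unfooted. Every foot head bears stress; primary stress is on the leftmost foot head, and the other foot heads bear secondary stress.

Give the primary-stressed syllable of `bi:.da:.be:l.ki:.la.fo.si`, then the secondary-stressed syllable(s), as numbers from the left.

primary 2, secondary 4, 6

Parse left to right into iambic (σˈσ) feet: (bi:.ˈda:) (be:l.ˈki:) (la.ˈfo) si. Syllable 7 is left unfooted.
Foot heads (stressed positions): 2, 4, 6.
End Rule Leftmost: primary stress on the leftmost head = syllable 2.
Secondary stress on 4, 6: bi:.ˈda:.be:l.ˌki:.la.ˌfo.si.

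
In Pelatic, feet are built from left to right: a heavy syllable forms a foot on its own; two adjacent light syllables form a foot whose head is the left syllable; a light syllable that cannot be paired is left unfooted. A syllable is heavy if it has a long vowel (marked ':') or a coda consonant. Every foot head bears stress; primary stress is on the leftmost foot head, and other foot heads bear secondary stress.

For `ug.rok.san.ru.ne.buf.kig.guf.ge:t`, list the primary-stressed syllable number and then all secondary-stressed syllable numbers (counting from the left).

Weights: 1 ug H, 2 rok H, 3 san H, 4 ru L, 5 ne L, 6 buf H, 7 kig H, 8 guf H, 9 ge:t H.
Parse left to right (heavy = foot alone; LL = one foot; stranded L unfooted): (ˈug) (ˈrok) (ˈsan) (ˈru.ne) (ˈbuf) (ˈkig) (ˈguf) (ˈge:t).
Foot heads: 1, 2, 3, 4, 6, 7, 8, 9.
Primary stress on the leftmost head = syllable 1.
Secondary stress on 2, 3, 4, 6, 7, 8, 9: ˈug.ˌrok.ˌsan.ˌru.ne.ˌbuf.ˌkig.ˌguf.ˌge:t.

primary 1, secondary 2, 3, 4, 6, 7, 8, 9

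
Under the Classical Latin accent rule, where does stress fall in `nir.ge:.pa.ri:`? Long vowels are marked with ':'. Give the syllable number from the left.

2

Classical Latin: stress the penult if heavy (long vowel or closed), else the antepenult.
Weights: 2 ge: H, 3 pa L, 4 ri: H.
The penult (syllable 3, pa) is light, so stress falls on the antepenult (syllable 2, ge:).
Stress on syllable 2: nir.ˈge:.pa.ri:.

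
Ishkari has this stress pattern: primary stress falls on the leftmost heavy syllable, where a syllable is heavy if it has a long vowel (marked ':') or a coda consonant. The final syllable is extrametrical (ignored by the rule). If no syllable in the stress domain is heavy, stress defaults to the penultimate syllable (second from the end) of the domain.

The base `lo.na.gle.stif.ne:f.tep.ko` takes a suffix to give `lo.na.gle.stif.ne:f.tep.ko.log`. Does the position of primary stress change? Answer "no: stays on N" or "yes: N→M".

no: stays on 4

Base `lo.na.gle.stif.ne:f.tep.ko` (7 syllables):
  The final syllable (7, ko) is extrametrical; the stress domain is syllables 1–6.
  Weights: 1 lo L, 2 na L, 3 gle L, 4 stif H, 5 ne:f H, 6 tep H.
  Heavy syllables in the domain: 4, 5, 6. The leftmost is syllable 4 (stif).
  → primary stress on syllable 4.
Suffixed `lo.na.gle.stif.ne:f.tep.ko.log` (8 syllables):
  The final syllable (8, log) is extrametrical; the stress domain is syllables 1–7.
  Weights: 1 lo L, 2 na L, 3 gle L, 4 stif H, 5 ne:f H, 6 tep H, 7 ko L.
  Heavy syllables in the domain: 4, 5, 6. The leftmost is syllable 4 (stif).
  → primary stress on syllable 4.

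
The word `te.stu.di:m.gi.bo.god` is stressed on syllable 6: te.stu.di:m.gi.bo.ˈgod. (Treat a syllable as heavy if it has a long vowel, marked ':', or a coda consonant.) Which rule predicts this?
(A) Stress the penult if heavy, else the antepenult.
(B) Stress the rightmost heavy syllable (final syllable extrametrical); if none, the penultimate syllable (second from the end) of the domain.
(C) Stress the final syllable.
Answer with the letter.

C

Rule A → syllable 4 (observed: 6).
Rule B → syllable 3 (observed: 6).
Rule C → syllable 6 ✓.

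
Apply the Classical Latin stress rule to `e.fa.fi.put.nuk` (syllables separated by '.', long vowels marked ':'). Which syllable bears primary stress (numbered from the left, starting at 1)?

Classical Latin: stress the penult if heavy (long vowel or closed), else the antepenult.
Weights: 3 fi L, 4 put H, 5 nuk H.
The penult (syllable 4, put) is heavy, so it takes stress.
Stress on syllable 4: e.fa.fi.ˈput.nuk.

4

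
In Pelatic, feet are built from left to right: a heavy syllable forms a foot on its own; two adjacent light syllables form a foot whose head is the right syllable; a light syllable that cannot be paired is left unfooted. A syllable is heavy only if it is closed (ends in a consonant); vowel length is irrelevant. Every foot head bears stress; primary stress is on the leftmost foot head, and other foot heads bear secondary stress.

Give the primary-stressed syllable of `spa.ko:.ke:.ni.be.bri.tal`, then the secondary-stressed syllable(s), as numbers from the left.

Weights: 1 spa L, 2 ko: L, 3 ke: L, 4 ni L, 5 be L, 6 bri L, 7 tal H.
Parse left to right (heavy = foot alone; LL = one foot; stranded L unfooted): (spa.ˈko:) (ke:.ˈni) (be.ˈbri) (ˈtal).
Foot heads: 2, 4, 6, 7.
Primary stress on the leftmost head = syllable 2.
Secondary stress on 4, 6, 7: spa.ˈko:.ke:.ˌni.be.ˌbri.ˌtal.

primary 2, secondary 4, 6, 7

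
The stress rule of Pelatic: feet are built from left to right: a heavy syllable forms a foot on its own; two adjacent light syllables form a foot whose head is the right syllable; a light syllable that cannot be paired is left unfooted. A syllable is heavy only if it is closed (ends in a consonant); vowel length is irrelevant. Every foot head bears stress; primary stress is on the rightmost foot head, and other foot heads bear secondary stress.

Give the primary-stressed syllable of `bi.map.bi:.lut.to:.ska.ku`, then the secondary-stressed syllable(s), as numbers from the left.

Weights: 1 bi L, 2 map H, 3 bi: L, 4 lut H, 5 to: L, 6 ska L, 7 ku L.
Parse left to right (heavy = foot alone; LL = one foot; stranded L unfooted): bi (ˈmap) bi: (ˈlut) (to:.ˈska) ku.
Foot heads: 2, 4, 6.
Primary stress on the rightmost head = syllable 6.
Secondary stress on 2, 4: bi.ˌmap.bi:.ˌlut.to:.ˈska.ku.

primary 6, secondary 2, 4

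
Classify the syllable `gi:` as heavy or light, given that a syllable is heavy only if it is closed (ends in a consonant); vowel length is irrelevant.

light

`gi:`: long vowel, open (no coda). Open (no coda) → light.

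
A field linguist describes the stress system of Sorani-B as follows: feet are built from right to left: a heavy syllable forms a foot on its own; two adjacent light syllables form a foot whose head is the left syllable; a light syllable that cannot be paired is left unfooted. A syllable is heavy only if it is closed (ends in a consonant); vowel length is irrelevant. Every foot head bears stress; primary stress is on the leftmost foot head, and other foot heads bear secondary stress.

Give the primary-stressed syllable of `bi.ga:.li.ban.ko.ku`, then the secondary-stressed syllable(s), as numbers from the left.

primary 2, secondary 4, 5

Weights: 1 bi L, 2 ga: L, 3 li L, 4 ban H, 5 ko L, 6 ku L.
Parse right to left (heavy = foot alone; LL = one foot; stranded L unfooted): bi (ˈga:.li) (ˈban) (ˈko.ku).
Foot heads: 2, 4, 5.
Primary stress on the leftmost head = syllable 2.
Secondary stress on 4, 5: bi.ˈga:.li.ˌban.ˌko.ku.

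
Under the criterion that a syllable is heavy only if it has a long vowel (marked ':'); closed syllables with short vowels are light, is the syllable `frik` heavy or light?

light

`frik`: short vowel, closed (coda /k/). Short vowel → light.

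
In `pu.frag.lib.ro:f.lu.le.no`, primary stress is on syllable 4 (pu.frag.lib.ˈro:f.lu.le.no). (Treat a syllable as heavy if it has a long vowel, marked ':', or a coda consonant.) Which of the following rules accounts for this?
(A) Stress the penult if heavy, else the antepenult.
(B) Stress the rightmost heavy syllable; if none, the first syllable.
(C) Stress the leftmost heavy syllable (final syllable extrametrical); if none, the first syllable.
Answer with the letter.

Rule A → syllable 5 (observed: 4).
Rule B → syllable 4 ✓.
Rule C → syllable 2 (observed: 4).

B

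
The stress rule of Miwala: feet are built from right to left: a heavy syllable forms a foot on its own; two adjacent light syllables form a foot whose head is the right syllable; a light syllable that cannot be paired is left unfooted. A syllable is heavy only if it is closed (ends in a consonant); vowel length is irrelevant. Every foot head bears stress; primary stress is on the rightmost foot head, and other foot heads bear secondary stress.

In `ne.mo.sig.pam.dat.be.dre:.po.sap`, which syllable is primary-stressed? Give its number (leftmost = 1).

9

Weights: 1 ne L, 2 mo L, 3 sig H, 4 pam H, 5 dat H, 6 be L, 7 dre: L, 8 po L, 9 sap H.
Parse right to left (heavy = foot alone; LL = one foot; stranded L unfooted): (ne.ˈmo) (ˈsig) (ˈpam) (ˈdat) be (dre:.ˈpo) (ˈsap).
Foot heads: 2, 3, 4, 5, 8, 9.
Primary stress on the rightmost head = syllable 9.
Primary stress: syllable 9 → ne.mo.sig.pam.dat.be.dre:.po.ˈsap.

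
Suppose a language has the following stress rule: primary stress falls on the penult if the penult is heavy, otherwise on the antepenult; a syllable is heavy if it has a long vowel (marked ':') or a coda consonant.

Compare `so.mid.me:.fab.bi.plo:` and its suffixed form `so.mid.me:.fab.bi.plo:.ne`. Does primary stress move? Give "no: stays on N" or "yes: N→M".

Base `so.mid.me:.fab.bi.plo:` (6 syllables):
  Weights: 4 fab H, 5 bi L, 6 plo: H.
  The penult (syllable 5, bi) is light, so stress falls on the antepenult (syllable 4, fab).
  → primary stress on syllable 4.
Suffixed `so.mid.me:.fab.bi.plo:.ne` (7 syllables):
  Weights: 5 bi L, 6 plo: H, 7 ne L.
  The penult (syllable 6, plo:) is heavy, so it takes stress.
  → primary stress on syllable 6.

yes: 4→6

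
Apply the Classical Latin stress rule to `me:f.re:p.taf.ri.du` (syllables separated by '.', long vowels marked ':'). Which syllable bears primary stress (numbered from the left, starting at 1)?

Classical Latin: stress the penult if heavy (long vowel or closed), else the antepenult.
Weights: 3 taf H, 4 ri L, 5 du L.
The penult (syllable 4, ri) is light, so stress falls on the antepenult (syllable 3, taf).
Stress on syllable 3: me:f.re:p.ˈtaf.ri.du.

3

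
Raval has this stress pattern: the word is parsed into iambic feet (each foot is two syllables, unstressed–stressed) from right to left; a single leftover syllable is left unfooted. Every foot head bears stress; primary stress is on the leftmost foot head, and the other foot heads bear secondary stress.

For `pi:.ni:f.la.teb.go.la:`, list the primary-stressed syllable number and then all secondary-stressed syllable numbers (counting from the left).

primary 2, secondary 4, 6

Parse right to left into iambic (σˈσ) feet: (pi:.ˈni:f) (la.ˈteb) (go.ˈla:).
Foot heads (stressed positions): 2, 4, 6.
End Rule Leftmost: primary stress on the leftmost head = syllable 2.
Secondary stress on 4, 6: pi:.ˈni:f.la.ˌteb.go.ˌla:.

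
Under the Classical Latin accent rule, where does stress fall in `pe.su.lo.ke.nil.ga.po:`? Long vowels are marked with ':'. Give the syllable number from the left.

Classical Latin: stress the penult if heavy (long vowel or closed), else the antepenult.
Weights: 5 nil H, 6 ga L, 7 po: H.
The penult (syllable 6, ga) is light, so stress falls on the antepenult (syllable 5, nil).
Stress on syllable 5: pe.su.lo.ke.ˈnil.ga.po:.

5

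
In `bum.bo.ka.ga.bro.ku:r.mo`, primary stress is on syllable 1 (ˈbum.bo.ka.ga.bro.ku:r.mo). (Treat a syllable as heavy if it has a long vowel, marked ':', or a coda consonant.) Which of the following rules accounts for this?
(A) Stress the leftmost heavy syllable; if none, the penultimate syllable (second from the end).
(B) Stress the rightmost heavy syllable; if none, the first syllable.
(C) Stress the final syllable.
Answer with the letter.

A

Rule A → syllable 1 ✓.
Rule B → syllable 6 (observed: 1).
Rule C → syllable 7 (observed: 1).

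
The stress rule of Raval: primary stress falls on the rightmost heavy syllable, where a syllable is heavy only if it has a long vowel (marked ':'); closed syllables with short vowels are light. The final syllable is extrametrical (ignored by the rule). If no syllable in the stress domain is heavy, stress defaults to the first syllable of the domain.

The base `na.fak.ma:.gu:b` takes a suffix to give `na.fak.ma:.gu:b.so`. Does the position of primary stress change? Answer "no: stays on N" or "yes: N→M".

Base `na.fak.ma:.gu:b` (4 syllables):
  The final syllable (4, gu:b) is extrametrical; the stress domain is syllables 1–3.
  Weights: 1 na L, 2 fak L, 3 ma: H.
  Heavy syllables in the domain: 3. The rightmost is syllable 3 (ma:).
  → primary stress on syllable 3.
Suffixed `na.fak.ma:.gu:b.so` (5 syllables):
  The final syllable (5, so) is extrametrical; the stress domain is syllables 1–4.
  Weights: 1 na L, 2 fak L, 3 ma: H, 4 gu:b H.
  Heavy syllables in the domain: 3, 4. The rightmost is syllable 4 (gu:b).
  → primary stress on syllable 4.

yes: 3→4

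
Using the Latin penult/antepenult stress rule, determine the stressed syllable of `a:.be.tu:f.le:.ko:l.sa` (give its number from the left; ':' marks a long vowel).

5

Classical Latin: stress the penult if heavy (long vowel or closed), else the antepenult.
Weights: 4 le: H, 5 ko:l H, 6 sa L.
The penult (syllable 5, ko:l) is heavy, so it takes stress.
Stress on syllable 5: a:.be.tu:f.le:.ˈko:l.sa.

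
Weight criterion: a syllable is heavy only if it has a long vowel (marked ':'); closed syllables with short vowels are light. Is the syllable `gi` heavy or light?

light

`gi`: short vowel, open (no coda). Short vowel → light.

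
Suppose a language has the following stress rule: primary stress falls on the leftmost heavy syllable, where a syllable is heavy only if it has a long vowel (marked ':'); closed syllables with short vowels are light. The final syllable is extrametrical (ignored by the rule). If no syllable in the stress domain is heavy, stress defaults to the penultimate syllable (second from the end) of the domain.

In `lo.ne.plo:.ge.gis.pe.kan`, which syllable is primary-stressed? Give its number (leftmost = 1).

3

The final syllable (7, kan) is extrametrical; the stress domain is syllables 1–6.
Weights: 1 lo L, 2 ne L, 3 plo: H, 4 ge L, 5 gis L, 6 pe L.
Heavy syllables in the domain: 3. The leftmost is syllable 3 (plo:).
Primary stress: syllable 3 → lo.ne.ˈplo:.ge.gis.pe.kan.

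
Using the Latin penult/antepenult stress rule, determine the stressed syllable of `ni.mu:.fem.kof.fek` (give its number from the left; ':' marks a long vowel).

4

Classical Latin: stress the penult if heavy (long vowel or closed), else the antepenult.
Weights: 3 fem H, 4 kof H, 5 fek H.
The penult (syllable 4, kof) is heavy, so it takes stress.
Stress on syllable 4: ni.mu:.fem.ˈkof.fek.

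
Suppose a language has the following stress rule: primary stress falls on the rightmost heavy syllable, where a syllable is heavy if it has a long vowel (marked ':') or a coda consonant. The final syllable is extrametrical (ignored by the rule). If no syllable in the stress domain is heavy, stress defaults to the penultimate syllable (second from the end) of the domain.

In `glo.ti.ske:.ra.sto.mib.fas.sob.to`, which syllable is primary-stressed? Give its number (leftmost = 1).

The final syllable (9, to) is extrametrical; the stress domain is syllables 1–8.
Weights: 1 glo L, 2 ti L, 3 ske: H, 4 ra L, 5 sto L, 6 mib H, 7 fas H, 8 sob H.
Heavy syllables in the domain: 3, 6, 7, 8. The rightmost is syllable 8 (sob).
Primary stress: syllable 8 → glo.ti.ske:.ra.sto.mib.fas.ˈsob.to.

8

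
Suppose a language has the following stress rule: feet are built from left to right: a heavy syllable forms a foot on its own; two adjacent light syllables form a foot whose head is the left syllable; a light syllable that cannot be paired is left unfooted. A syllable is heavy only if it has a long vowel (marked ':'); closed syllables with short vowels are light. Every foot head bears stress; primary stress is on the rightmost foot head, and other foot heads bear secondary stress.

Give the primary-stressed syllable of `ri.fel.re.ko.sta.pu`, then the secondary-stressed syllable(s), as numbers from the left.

primary 5, secondary 1, 3

Weights: 1 ri L, 2 fel L, 3 re L, 4 ko L, 5 sta L, 6 pu L.
Parse left to right (heavy = foot alone; LL = one foot; stranded L unfooted): (ˈri.fel) (ˈre.ko) (ˈsta.pu).
Foot heads: 1, 3, 5.
Primary stress on the rightmost head = syllable 5.
Secondary stress on 1, 3: ˌri.fel.ˌre.ko.ˈsta.pu.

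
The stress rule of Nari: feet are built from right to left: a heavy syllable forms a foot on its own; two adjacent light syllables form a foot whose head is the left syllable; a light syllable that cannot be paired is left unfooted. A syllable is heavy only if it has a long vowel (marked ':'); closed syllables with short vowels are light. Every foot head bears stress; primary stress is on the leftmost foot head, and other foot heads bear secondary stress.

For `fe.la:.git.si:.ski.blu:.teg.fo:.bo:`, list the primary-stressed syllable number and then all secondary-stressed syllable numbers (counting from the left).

primary 2, secondary 4, 6, 8, 9

Weights: 1 fe L, 2 la: H, 3 git L, 4 si: H, 5 ski L, 6 blu: H, 7 teg L, 8 fo: H, 9 bo: H.
Parse right to left (heavy = foot alone; LL = one foot; stranded L unfooted): fe (ˈla:) git (ˈsi:) ski (ˈblu:) teg (ˈfo:) (ˈbo:).
Foot heads: 2, 4, 6, 8, 9.
Primary stress on the leftmost head = syllable 2.
Secondary stress on 4, 6, 8, 9: fe.ˈla:.git.ˌsi:.ski.ˌblu:.teg.ˌfo:.ˌbo:.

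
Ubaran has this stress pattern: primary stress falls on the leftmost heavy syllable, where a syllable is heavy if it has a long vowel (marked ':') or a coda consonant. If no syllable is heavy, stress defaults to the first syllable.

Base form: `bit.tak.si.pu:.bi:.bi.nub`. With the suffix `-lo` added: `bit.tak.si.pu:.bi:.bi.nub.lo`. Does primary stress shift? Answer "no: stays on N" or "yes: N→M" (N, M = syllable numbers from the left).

Base `bit.tak.si.pu:.bi:.bi.nub` (7 syllables):
  Weights: 1 bit H, 2 tak H, 3 si L, 4 pu: H, 5 bi: H, 6 bi L, 7 nub H.
  Heavy syllables in the domain: 1, 2, 4, 5, 7. The leftmost is syllable 1 (bit).
  → primary stress on syllable 1.
Suffixed `bit.tak.si.pu:.bi:.bi.nub.lo` (8 syllables):
  Weights: 1 bit H, 2 tak H, 3 si L, 4 pu: H, 5 bi: H, 6 bi L, 7 nub H, 8 lo L.
  Heavy syllables in the domain: 1, 2, 4, 5, 7. The leftmost is syllable 1 (bit).
  → primary stress on syllable 1.

no: stays on 1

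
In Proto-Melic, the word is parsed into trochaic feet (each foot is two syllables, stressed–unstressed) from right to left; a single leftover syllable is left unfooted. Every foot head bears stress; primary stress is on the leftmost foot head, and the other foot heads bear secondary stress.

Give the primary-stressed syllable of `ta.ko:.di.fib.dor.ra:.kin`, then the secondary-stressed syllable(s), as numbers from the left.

primary 2, secondary 4, 6

Parse right to left into trochaic (ˈσσ) feet: ta (ˈko:.di) (ˈfib.dor) (ˈra:.kin). Syllable 1 is left unfooted.
Foot heads (stressed positions): 2, 4, 6.
End Rule Leftmost: primary stress on the leftmost head = syllable 2.
Secondary stress on 4, 6: ta.ˈko:.di.ˌfib.dor.ˌra:.kin.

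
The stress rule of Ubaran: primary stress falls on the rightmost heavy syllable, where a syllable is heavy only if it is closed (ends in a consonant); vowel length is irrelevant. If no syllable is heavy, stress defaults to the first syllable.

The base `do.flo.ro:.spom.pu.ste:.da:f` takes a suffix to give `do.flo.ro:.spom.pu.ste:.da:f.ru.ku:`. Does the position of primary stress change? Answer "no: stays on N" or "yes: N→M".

no: stays on 7

Base `do.flo.ro:.spom.pu.ste:.da:f` (7 syllables):
  Weights: 1 do L, 2 flo L, 3 ro: L, 4 spom H, 5 pu L, 6 ste: L, 7 da:f H.
  Heavy syllables in the domain: 4, 7. The rightmost is syllable 7 (da:f).
  → primary stress on syllable 7.
Suffixed `do.flo.ro:.spom.pu.ste:.da:f.ru.ku:` (9 syllables):
  Weights: 1 do L, 2 flo L, 3 ro: L, 4 spom H, 5 pu L, 6 ste: L, 7 da:f H, 8 ru L, 9 ku: L.
  Heavy syllables in the domain: 4, 7. The rightmost is syllable 7 (da:f).
  → primary stress on syllable 7.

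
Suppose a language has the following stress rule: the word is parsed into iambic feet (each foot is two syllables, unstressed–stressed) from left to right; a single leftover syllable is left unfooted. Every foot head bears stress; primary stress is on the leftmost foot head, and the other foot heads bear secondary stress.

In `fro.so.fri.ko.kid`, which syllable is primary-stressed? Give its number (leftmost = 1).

Parse left to right into iambic (σˈσ) feet: (fro.ˈso) (fri.ˈko) kid. Syllable 5 is left unfooted.
Foot heads (stressed positions): 2, 4.
End Rule Leftmost: primary stress on the leftmost head = syllable 2.
Primary stress: syllable 2 → fro.ˈso.fri.ko.kid.

2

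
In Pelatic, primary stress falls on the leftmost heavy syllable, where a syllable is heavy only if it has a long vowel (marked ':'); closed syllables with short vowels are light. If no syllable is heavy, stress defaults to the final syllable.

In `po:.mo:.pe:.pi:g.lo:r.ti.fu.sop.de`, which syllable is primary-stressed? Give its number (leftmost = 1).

1

Weights: 1 po: H, 2 mo: H, 3 pe: H, 4 pi:g H, 5 lo:r H, 6 ti L, 7 fu L, 8 sop L, 9 de L.
Heavy syllables in the domain: 1, 2, 3, 4, 5. The leftmost is syllable 1 (po:).
Primary stress: syllable 1 → ˈpo:.mo:.pe:.pi:g.lo:r.ti.fu.sop.de.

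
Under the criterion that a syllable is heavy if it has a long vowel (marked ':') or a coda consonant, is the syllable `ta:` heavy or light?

`ta:`: long vowel, open (no coda). Long vowel → heavy.

heavy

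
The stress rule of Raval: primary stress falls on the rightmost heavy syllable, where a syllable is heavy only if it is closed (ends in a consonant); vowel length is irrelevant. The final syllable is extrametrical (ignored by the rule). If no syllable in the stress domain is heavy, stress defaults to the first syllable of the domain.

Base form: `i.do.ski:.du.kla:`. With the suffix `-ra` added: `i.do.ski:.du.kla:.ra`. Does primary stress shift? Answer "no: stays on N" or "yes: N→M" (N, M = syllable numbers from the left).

Base `i.do.ski:.du.kla:` (5 syllables):
  The final syllable (5, kla:) is extrametrical; the stress domain is syllables 1–4.
  Weights: 1 i L, 2 do L, 3 ski: L, 4 du L.
  No heavy syllable in the domain; default to the first syllable of the domain = syllable 1.
  → primary stress on syllable 1.
Suffixed `i.do.ski:.du.kla:.ra` (6 syllables):
  The final syllable (6, ra) is extrametrical; the stress domain is syllables 1–5.
  Weights: 1 i L, 2 do L, 3 ski: L, 4 du L, 5 kla: L.
  No heavy syllable in the domain; default to the first syllable of the domain = syllable 1.
  → primary stress on syllable 1.

no: stays on 1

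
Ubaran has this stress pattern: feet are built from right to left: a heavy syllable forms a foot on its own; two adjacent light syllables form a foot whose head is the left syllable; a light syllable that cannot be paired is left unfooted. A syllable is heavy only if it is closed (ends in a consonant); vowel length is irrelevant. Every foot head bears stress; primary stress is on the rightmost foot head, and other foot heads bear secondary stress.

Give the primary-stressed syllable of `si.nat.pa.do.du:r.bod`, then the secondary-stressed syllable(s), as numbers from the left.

Weights: 1 si L, 2 nat H, 3 pa L, 4 do L, 5 du:r H, 6 bod H.
Parse right to left (heavy = foot alone; LL = one foot; stranded L unfooted): si (ˈnat) (ˈpa.do) (ˈdu:r) (ˈbod).
Foot heads: 2, 3, 5, 6.
Primary stress on the rightmost head = syllable 6.
Secondary stress on 2, 3, 5: si.ˌnat.ˌpa.do.ˌdu:r.ˈbod.

primary 6, secondary 2, 3, 5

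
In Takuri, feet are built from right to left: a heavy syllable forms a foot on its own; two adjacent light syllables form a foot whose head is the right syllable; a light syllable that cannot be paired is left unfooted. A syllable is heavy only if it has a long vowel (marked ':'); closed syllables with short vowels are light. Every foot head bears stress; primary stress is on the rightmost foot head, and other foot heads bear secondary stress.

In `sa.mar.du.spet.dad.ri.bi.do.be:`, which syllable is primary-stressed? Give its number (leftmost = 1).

9

Weights: 1 sa L, 2 mar L, 3 du L, 4 spet L, 5 dad L, 6 ri L, 7 bi L, 8 do L, 9 be: H.
Parse right to left (heavy = foot alone; LL = one foot; stranded L unfooted): (sa.ˈmar) (du.ˈspet) (dad.ˈri) (bi.ˈdo) (ˈbe:).
Foot heads: 2, 4, 6, 8, 9.
Primary stress on the rightmost head = syllable 9.
Primary stress: syllable 9 → sa.mar.du.spet.dad.ri.bi.do.ˈbe:.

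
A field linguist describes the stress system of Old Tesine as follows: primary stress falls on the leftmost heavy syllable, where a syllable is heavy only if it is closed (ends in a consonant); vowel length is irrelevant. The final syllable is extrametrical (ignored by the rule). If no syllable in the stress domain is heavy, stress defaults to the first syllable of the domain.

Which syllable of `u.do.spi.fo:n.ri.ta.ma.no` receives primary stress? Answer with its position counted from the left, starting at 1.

The final syllable (8, no) is extrametrical; the stress domain is syllables 1–7.
Weights: 1 u L, 2 do L, 3 spi L, 4 fo:n H, 5 ri L, 6 ta L, 7 ma L.
Heavy syllables in the domain: 4. The leftmost is syllable 4 (fo:n).
Primary stress: syllable 4 → u.do.spi.ˈfo:n.ri.ta.ma.no.

4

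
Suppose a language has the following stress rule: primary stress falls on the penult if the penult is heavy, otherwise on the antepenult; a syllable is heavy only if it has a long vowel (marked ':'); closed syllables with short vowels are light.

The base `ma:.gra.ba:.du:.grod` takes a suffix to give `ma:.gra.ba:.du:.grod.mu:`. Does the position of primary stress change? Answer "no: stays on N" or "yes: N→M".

no: stays on 4

Base `ma:.gra.ba:.du:.grod` (5 syllables):
  Weights: 3 ba: H, 4 du: H, 5 grod L.
  The penult (syllable 4, du:) is heavy, so it takes stress.
  → primary stress on syllable 4.
Suffixed `ma:.gra.ba:.du:.grod.mu:` (6 syllables):
  Weights: 4 du: H, 5 grod L, 6 mu: H.
  The penult (syllable 5, grod) is light, so stress falls on the antepenult (syllable 4, du:).
  → primary stress on syllable 4.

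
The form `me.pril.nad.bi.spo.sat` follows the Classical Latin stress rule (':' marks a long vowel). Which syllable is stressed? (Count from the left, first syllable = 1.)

Classical Latin: stress the penult if heavy (long vowel or closed), else the antepenult.
Weights: 4 bi L, 5 spo L, 6 sat H.
The penult (syllable 5, spo) is light, so stress falls on the antepenult (syllable 4, bi).
Stress on syllable 4: me.pril.nad.ˈbi.spo.sat.

4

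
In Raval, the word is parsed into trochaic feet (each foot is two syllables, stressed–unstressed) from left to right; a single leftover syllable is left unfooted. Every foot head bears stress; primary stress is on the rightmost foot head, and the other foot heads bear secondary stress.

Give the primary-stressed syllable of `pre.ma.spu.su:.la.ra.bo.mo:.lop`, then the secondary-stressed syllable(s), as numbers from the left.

Parse left to right into trochaic (ˈσσ) feet: (ˈpre.ma) (ˈspu.su:) (ˈla.ra) (ˈbo.mo:) lop. Syllable 9 is left unfooted.
Foot heads (stressed positions): 1, 3, 5, 7.
End Rule Rightmost: primary stress on the rightmost head = syllable 7.
Secondary stress on 1, 3, 5: ˌpre.ma.ˌspu.su:.ˌla.ra.ˈbo.mo:.lop.

primary 7, secondary 1, 3, 5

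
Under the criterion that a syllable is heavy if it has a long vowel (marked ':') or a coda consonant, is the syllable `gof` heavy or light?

heavy

`gof`: short vowel, closed (coda /f/). Closed → heavy.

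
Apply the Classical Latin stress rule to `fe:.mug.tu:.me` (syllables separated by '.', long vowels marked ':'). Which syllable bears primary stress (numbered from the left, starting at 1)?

Classical Latin: stress the penult if heavy (long vowel or closed), else the antepenult.
Weights: 2 mug H, 3 tu: H, 4 me L.
The penult (syllable 3, tu:) is heavy, so it takes stress.
Stress on syllable 3: fe:.mug.ˈtu:.me.

3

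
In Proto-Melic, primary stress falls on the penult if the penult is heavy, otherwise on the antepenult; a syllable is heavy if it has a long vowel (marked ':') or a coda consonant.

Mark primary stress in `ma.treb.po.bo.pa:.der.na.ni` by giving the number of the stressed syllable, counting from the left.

6

Weights: 6 der H, 7 na L, 8 ni L.
The penult (syllable 7, na) is light, so stress falls on the antepenult (syllable 6, der).
Primary stress: syllable 6 → ma.treb.po.bo.pa:.ˈder.na.ni.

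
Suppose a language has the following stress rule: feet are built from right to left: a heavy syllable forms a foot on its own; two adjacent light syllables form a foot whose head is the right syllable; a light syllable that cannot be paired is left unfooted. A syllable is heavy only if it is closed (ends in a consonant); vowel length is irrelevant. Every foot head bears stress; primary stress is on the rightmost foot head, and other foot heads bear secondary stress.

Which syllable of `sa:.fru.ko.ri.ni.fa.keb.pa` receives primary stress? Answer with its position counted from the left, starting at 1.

7

Weights: 1 sa: L, 2 fru L, 3 ko L, 4 ri L, 5 ni L, 6 fa L, 7 keb H, 8 pa L.
Parse right to left (heavy = foot alone; LL = one foot; stranded L unfooted): (sa:.ˈfru) (ko.ˈri) (ni.ˈfa) (ˈkeb) pa.
Foot heads: 2, 4, 6, 7.
Primary stress on the rightmost head = syllable 7.
Primary stress: syllable 7 → sa:.fru.ko.ri.ni.fa.ˈkeb.pa.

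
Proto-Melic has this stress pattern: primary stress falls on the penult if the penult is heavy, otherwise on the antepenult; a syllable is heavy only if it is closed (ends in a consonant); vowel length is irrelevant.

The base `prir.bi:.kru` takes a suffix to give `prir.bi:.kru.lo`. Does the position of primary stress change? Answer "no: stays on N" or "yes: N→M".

yes: 1→2

Base `prir.bi:.kru` (3 syllables):
  Weights: 1 prir H, 2 bi: L, 3 kru L.
  The penult (syllable 2, bi:) is light, so stress falls on the antepenult (syllable 1, prir).
  → primary stress on syllable 1.
Suffixed `prir.bi:.kru.lo` (4 syllables):
  Weights: 2 bi: L, 3 kru L, 4 lo L.
  The penult (syllable 3, kru) is light, so stress falls on the antepenult (syllable 2, bi:).
  → primary stress on syllable 2.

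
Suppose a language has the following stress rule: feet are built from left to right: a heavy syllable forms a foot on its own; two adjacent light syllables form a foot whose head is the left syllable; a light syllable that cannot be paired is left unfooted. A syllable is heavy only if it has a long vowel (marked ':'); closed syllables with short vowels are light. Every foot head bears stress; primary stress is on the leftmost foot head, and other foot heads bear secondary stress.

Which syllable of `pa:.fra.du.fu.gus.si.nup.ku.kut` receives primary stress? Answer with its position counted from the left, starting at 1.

1

Weights: 1 pa: H, 2 fra L, 3 du L, 4 fu L, 5 gus L, 6 si L, 7 nup L, 8 ku L, 9 kut L.
Parse left to right (heavy = foot alone; LL = one foot; stranded L unfooted): (ˈpa:) (ˈfra.du) (ˈfu.gus) (ˈsi.nup) (ˈku.kut).
Foot heads: 1, 2, 4, 6, 8.
Primary stress on the leftmost head = syllable 1.
Primary stress: syllable 1 → ˈpa:.fra.du.fu.gus.si.nup.ku.kut.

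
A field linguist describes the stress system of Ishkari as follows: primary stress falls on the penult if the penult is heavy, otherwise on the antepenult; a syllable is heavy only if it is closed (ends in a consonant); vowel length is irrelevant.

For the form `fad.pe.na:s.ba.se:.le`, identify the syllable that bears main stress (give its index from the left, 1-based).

Weights: 4 ba L, 5 se: L, 6 le L.
The penult (syllable 5, se:) is light, so stress falls on the antepenult (syllable 4, ba).
Primary stress: syllable 4 → fad.pe.na:s.ˈba.se:.le.

4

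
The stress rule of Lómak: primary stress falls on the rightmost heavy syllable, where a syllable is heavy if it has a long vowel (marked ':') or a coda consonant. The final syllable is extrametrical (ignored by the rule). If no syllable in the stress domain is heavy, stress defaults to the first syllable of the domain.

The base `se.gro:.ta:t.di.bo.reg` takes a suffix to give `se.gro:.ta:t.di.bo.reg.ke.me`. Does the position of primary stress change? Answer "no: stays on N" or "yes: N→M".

yes: 3→6

Base `se.gro:.ta:t.di.bo.reg` (6 syllables):
  The final syllable (6, reg) is extrametrical; the stress domain is syllables 1–5.
  Weights: 1 se L, 2 gro: H, 3 ta:t H, 4 di L, 5 bo L.
  Heavy syllables in the domain: 2, 3. The rightmost is syllable 3 (ta:t).
  → primary stress on syllable 3.
Suffixed `se.gro:.ta:t.di.bo.reg.ke.me` (8 syllables):
  The final syllable (8, me) is extrametrical; the stress domain is syllables 1–7.
  Weights: 1 se L, 2 gro: H, 3 ta:t H, 4 di L, 5 bo L, 6 reg H, 7 ke L.
  Heavy syllables in the domain: 2, 3, 6. The rightmost is syllable 6 (reg).
  → primary stress on syllable 6.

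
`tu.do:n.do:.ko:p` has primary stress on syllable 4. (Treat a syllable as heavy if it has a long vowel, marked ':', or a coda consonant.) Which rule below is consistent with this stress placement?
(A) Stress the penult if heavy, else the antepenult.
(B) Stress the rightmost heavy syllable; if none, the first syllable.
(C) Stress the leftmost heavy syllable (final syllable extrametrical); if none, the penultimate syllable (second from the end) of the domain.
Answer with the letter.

Rule A → syllable 3 (observed: 4).
Rule B → syllable 4 ✓.
Rule C → syllable 2 (observed: 4).

B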